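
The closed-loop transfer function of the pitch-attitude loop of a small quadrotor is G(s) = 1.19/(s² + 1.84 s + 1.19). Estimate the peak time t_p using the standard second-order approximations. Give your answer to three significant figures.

t_p ≈ 5.36 s

ω_n = √1.19 = 1.09 rad/s; ζ = 1.84/(2·1.09) = 0.843.
ω_d = ω_n√(1−ζ²) = 0.586 rad/s. Then t_p = π/ω_d = 5.36 s.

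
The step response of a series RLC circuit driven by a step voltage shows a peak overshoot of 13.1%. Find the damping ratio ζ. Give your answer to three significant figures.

ζ ≈ 0.543

ζ = −ln(OS)/√(π² + (ln OS)²). With OS = 0.131, ln OS = −2.033 and ζ = 2.033/3.742 = 0.543.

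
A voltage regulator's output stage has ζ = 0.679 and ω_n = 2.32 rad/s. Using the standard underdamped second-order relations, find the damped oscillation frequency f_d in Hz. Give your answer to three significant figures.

f_d ≈ 0.271 Hz

ω_d = ω_n√(1−ζ²) = 2.32·√0.539 = 1.70 rad/s.
f_d = ω_d/(2π) = 0.271 Hz.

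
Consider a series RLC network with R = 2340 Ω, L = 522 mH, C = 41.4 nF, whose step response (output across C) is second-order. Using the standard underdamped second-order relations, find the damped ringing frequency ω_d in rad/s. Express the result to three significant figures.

For a series RLC circuit (capacitor voltage as output), ω_n = 1/√(LC) = 1/√(522 mH · 41.4 nF) = 6800 rad/s.
ζ = (R/2)·√(C/L) = (2340/2)·√(41.4 nF/522 mH) = 0.329.
ω_d = ω_n√(1−ζ²) = 6420 rad/s.

ω_d ≈ 6420 rad/s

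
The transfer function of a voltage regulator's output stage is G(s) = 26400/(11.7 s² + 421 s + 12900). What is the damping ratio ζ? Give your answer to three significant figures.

Dividing through by 11.7: denominator becomes s² + 35.98 s + 1103.
So ω_n = √1103 = 33.2 rad/s and ζ = 35.98/(2·33.2) = 0.542.

ζ ≈ 0.542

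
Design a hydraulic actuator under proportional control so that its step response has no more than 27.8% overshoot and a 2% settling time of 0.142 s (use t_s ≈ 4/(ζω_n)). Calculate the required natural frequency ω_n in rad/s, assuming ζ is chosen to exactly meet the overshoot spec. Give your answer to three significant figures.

ω_n ≈ 74.6 rad/s

Inverting the overshoot relation: ζ = |ln 0.278|/√(π² + ln²0.278) = 0.377.
From t_s ≈ 4/(ζω_n): ω_n = 4/(ζ·t_s) = 4/(0.377·0.142) = 74.6 rad/s.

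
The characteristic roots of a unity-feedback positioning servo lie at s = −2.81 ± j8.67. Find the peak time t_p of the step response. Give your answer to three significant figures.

t_p = π/ω_d with ω_d = 8.67 (the imaginary part), so t_p = 0.362 s.

t_p ≈ 0.362 s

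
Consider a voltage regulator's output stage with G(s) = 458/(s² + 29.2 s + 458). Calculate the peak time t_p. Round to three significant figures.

t_p ≈ 0.201 s

Comparing the denominator to s² + 2ζω_n s + ω_n²: ω_n = √458 = 21.4 rad/s, and 2ζω_n = 29.2 so ζ = 29.2/(2·21.4) = 0.682.
ω_d = 21.4·√(1 − 0.682²) = 15.6 rad/s. Then t_p = π/ω_d = 0.201 s.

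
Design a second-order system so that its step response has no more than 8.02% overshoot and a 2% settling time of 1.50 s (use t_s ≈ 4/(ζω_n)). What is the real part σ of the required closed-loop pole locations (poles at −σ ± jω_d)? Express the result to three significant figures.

σ ≈ 2.67

The settling-time spec alone fixes σ = ζω_n = 4/t_s = 4/1.50 = 2.67.
(Overshoot then fixes ζ = 0.626 and hence ω_d = σ·√(1−ζ²)/ζ = 3.32 rad/s.)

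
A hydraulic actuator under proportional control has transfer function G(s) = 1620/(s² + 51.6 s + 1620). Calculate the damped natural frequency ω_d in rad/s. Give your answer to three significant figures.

ω_d ≈ 30.9 rad/s

ω_n = √1620 = 40.2 rad/s; ζ = 51.6/(2·40.2) = 0.641.
ω_d = 40.2·√(1 − 0.641²) = 30.9 rad/s.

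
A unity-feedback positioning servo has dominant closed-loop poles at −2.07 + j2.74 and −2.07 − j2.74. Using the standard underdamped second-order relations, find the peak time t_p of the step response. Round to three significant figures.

t_p ≈ 1.15 s

t_p = π/ω_d with ω_d = 2.74 (the imaginary part), so t_p = 1.15 s.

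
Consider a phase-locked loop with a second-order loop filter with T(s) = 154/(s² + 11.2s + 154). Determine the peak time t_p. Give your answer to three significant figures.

Matching coefficients with s² + 2ζω_n s + ω_n² gives ω_n² = 154 ⇒ ω_n = 12.4 rad/s, and ζ = 11.2/(2ω_n) = 0.451.
ω_d = 12.4·√(1 − 0.451²) = 11.1 rad/s. Then t_p = π/ω_d = 0.284 s.

t_p ≈ 0.284 s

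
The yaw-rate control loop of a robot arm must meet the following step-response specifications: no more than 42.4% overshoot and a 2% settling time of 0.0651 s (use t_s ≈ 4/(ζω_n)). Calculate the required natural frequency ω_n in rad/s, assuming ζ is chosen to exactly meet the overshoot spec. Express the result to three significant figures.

ω_n ≈ 233 rad/s

Inverting the overshoot relation: ζ = |ln 0.424|/√(π² + ln²0.424) = 0.263.
Then ω_n = 4/(ζ t_s) = 4/(0.263 × 0.0651) = 233 rad/s.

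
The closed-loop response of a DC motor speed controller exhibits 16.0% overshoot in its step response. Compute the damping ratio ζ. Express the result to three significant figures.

ζ ≈ 0.504

Inverting the overshoot relation: ζ = |ln 0.160|/√(π² + ln²0.160) = 0.504.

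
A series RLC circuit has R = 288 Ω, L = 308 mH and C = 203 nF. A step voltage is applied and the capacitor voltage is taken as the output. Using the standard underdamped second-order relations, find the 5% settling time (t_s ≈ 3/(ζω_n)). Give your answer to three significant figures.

For a series RLC circuit (capacitor voltage as output), ω_n = 1/√(LC) = 1/√(308 mH · 203 nF) = 4000 rad/s.
ζ = (R/2)·√(C/L) = (288/2)·√(203 nF/308 mH) = 0.117.
t_s ≈ 3/(ζω_n) = 0.00642 s.

t_s ≈ 0.00642 s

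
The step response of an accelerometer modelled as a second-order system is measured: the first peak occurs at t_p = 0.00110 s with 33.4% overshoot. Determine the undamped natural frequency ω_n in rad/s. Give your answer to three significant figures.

ω_n ≈ 3020 rad/s

The overshoot fixes ζ = −ln(OS)/√(π²+ln²(OS)) = 0.330.
From t_p = π/ω_d, ω_d = π/0.00110 = 2860 rad/s, so ω_n = ω_d/√(1−ζ²) = 3020 rad/s.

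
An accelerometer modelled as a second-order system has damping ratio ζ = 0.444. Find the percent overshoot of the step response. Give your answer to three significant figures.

%OS ≈ 21.1%

For an underdamped second-order system, %OS = 100·exp(−πζ/√(1−ζ²)).
πζ/√(1−ζ²) = π·0.444/√(1−0.197) = 1.557, so %OS = 100·e^(−1.557) = 21.1%.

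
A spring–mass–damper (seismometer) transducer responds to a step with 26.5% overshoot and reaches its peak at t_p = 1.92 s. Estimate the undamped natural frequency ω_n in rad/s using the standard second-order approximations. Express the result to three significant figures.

ω_n ≈ 1.78 rad/s

From the overshoot, ζ = −ln(OS)/√(π²+ln²(OS)) = 0.389.
t_p = π/ω_d ⇒ ω_d = 1.64 rad/s; then ω_n = ω_d/√(1−ζ²) = 1.78 rad/s.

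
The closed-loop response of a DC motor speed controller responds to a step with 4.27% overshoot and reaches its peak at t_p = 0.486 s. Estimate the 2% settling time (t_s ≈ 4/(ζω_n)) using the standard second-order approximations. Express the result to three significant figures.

t_s ≈ 0.616 s

The overshoot fixes ζ = −ln(OS)/√(π²+ln²(OS)) = 0.708.
t_p = π/ω_d ⇒ ω_d = 6.46 rad/s; then ω_n = ω_d/√(1−ζ²) = 9.16 rad/s.
t_s ≈ 4/(ζω_n) = 4/(0.708·9.16) = 0.616 s.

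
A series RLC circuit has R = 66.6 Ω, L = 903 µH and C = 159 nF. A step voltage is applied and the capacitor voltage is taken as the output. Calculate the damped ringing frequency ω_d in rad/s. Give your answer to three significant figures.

ω_d ≈ 74900 rad/s

For a series RLC circuit (capacitor voltage as output), ω_n = 1/√(LC) = 1/√(903 µH · 159 nF) = 83500 rad/s.
ζ = (R/2)·√(C/L) = (66.6/2)·√(159 nF/903 µH) = 0.442.
ω_d = ω_n√(1−ζ²) = 74900 rad/s.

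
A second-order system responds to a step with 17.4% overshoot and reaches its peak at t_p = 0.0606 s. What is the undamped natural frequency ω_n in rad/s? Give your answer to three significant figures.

The overshoot fixes ζ = −ln(OS)/√(π²+ln²(OS)) = 0.486.
t_p = π/ω_d ⇒ ω_d = 51.8 rad/s; then ω_n = ω_d/√(1−ζ²) = 59.3 rad/s.

ω_n ≈ 59.3 rad/s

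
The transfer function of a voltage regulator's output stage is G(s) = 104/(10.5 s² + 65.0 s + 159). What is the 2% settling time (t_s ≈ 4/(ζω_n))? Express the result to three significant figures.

t_s ≈ 1.29 s

Dividing through by 10.5: denominator becomes s² + 6.190 s + 15.14.
So ω_n = √15.14 = 3.89 rad/s and ζ = 6.190/(2·3.89) = 0.795.
t_s ≈ 4/(ζω_n) = 1.29 s.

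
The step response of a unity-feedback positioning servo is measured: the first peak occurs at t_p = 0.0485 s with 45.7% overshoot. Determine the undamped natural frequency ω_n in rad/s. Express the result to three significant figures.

The overshoot fixes ζ = −ln(OS)/√(π²+ln²(OS)) = 0.242.
From t_p = π/ω_d, ω_d = π/0.0485 = 64.8 rad/s, so ω_n = ω_d/√(1−ζ²) = 66.8 rad/s.

ω_n ≈ 66.8 rad/s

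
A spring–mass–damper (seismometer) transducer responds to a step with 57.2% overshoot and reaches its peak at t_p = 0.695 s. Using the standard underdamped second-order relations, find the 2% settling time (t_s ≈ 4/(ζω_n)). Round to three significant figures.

ζ from %OS: ζ = |ln 0.572|/√(π²+ln²0.572) = 0.175.
From t_p = π/ω_d, ω_d = π/0.695 = 4.52 rad/s, so ω_n = ω_d/√(1−ζ²) = 4.59 rad/s.
t_s ≈ 4/(ζω_n) = 4/(0.175·4.59) = 4.98 s.

t_s ≈ 4.98 s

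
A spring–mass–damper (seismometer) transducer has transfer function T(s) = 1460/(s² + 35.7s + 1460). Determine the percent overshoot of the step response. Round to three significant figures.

%OS ≈ 19.0%

Matching coefficients with s² + 2ζω_n s + ω_n² gives ω_n² = 1460 ⇒ ω_n = 38.2 rad/s, and ζ = 35.7/(2ω_n) = 0.467.
%OS = 100·exp(−πζ/√(1−ζ²)) = 19.0%.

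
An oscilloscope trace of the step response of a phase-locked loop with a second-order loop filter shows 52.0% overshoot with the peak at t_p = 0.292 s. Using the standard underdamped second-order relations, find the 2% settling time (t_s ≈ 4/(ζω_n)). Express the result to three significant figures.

The overshoot fixes ζ = −ln(OS)/√(π²+ln²(OS)) = 0.204.
From t_p = π/ω_d, ω_d = π/0.292 = 10.8 rad/s, so ω_n = ω_d/√(1−ζ²) = 11.0 rad/s.
t_s ≈ 4/(ζω_n) = 4/(0.204·11.0) = 1.79 s.

t_s ≈ 1.79 s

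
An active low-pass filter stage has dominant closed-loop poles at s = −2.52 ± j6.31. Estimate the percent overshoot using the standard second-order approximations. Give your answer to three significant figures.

%OS ≈ 28.5%

The poles are at −σ ± jω_d with σ = 2.52 and ω_d = 6.31, so ω_n = √(σ²+ω_d²) = 6.79 rad/s and ζ = σ/ω_n = 0.371.
%OS = 100·exp(−πζ/√(1−ζ²)) = 28.5%.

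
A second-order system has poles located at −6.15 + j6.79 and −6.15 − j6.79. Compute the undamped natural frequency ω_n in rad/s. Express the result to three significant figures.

ω_n ≈ 9.16 rad/s

|pole| = ω_n = √(6.15² + 6.79²) = 9.16 rad/s; ζ = cos θ = σ/ω_n = 0.671.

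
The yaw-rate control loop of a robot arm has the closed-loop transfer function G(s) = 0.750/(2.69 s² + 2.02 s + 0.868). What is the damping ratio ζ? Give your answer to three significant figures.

ζ ≈ 0.661

Dividing through by 2.69: denominator becomes s² + 0.7509 s + 0.3227.
So ω_n = √0.3227 = 0.568 rad/s and ζ = 0.7509/(2·0.568) = 0.661.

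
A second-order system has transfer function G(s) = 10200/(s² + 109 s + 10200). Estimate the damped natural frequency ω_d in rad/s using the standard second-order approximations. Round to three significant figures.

ω_d ≈ 85.0 rad/s

ω_n = √10200 = 101 rad/s; ζ = 109/(2·101) = 0.540.
The damped frequency ω_d = ω_n√(1−ζ²) = 85.0 rad/s.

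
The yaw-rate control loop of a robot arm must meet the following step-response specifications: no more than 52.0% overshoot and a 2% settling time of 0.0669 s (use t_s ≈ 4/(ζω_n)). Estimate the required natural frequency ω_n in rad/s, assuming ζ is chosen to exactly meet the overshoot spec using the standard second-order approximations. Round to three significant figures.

ω_n ≈ 293 rad/s

Inverting the overshoot relation: ζ = |ln 0.520|/√(π² + ln²0.520) = 0.204.
From t_s ≈ 4/(ζω_n): ω_n = 4/(ζ·t_s) = 4/(0.204·0.0669) = 293 rad/s.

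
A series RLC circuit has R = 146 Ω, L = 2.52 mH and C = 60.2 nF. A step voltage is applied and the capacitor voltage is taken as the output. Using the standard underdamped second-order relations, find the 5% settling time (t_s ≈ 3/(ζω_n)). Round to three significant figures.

t_s ≈ 0.000104 s

For a series RLC circuit (capacitor voltage as output), ω_n = 1/√(LC) = 1/√(2.52 mH · 60.2 nF) = 81200 rad/s.
ζ = (R/2)·√(C/L) = (146/2)·√(60.2 nF/2.52 mH) = 0.357.
t_s ≈ 3/(ζω_n) = 0.000104 s.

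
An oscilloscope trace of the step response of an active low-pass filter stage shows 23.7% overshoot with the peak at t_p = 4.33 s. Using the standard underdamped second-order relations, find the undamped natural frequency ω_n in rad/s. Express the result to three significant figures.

From the overshoot, ζ = −ln(OS)/√(π²+ln²(OS)) = 0.417.
From t_p = π/ω_d, ω_d = π/4.33 = 0.726 rad/s, so ω_n = ω_d/√(1−ζ²) = 0.798 rad/s.

ω_n ≈ 0.798 rad/s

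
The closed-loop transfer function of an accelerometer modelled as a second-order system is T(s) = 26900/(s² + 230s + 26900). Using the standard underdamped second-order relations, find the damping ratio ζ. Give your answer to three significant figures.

ζ ≈ 0.701

Matching coefficients with s² + 2ζω_n s + ω_n² gives ω_n² = 26900 ⇒ ω_n = 164 rad/s, and ζ = 230/(2ω_n) = 0.701.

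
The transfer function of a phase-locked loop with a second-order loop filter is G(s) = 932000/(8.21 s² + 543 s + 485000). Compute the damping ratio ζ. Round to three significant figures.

ζ ≈ 0.136

Dividing through by 8.21: denominator becomes s² + 66.14 s + 59070.
So ω_n = √59070 = 243 rad/s and ζ = 66.14/(2·243) = 0.136.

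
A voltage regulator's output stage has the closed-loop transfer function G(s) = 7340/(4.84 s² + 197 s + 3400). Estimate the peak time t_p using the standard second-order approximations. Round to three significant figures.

Dividing through by 4.84: denominator becomes s² + 40.70 s + 702.5.
So ω_n = √702.5 = 26.5 rad/s and ζ = 40.70/(2·26.5) = 0.768.
ω_d = ω_n√(1−ζ²) = 17.0 rad/s. t_p = π/ω_d = 0.185 s.

t_p ≈ 0.185 s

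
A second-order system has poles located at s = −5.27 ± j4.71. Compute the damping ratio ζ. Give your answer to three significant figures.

ζ ≈ 0.746

With σ = 5.27, ω_d = 4.71: ω_n = √(σ²+ω_d²) = 7.07 rad/s, ζ = σ/ω_n = 0.746.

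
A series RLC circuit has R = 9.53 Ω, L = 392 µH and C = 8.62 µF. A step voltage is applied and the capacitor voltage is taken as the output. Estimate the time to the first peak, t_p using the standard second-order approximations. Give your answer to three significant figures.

t_p ≈ 0.000258 s

For a series RLC circuit (capacitor voltage as output), ω_n = 1/√(LC) = 1/√(392 µH · 8.62 µF) = 17200 rad/s.
ζ = (R/2)·√(C/L) = (9.53/2)·√(8.62 µF/392 µH) = 0.707.
ω_d = ω_n√(1−ζ²) = 12200 rad/s. t_p = π/ω_d = 0.000258 s.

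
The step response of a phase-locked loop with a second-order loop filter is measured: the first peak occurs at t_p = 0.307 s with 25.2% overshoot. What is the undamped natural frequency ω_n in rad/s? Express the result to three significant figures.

ω_n ≈ 11.2 rad/s

ζ from %OS: ζ = |ln 0.252|/√(π²+ln²0.252) = 0.402.
t_p = π/ω_d ⇒ ω_d = 10.2 rad/s; then ω_n = ω_d/√(1−ζ²) = 11.2 rad/s.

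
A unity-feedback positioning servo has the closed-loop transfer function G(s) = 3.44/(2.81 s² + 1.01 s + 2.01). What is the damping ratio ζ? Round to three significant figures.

ζ ≈ 0.212

Dividing through by 2.81: denominator becomes s² + 0.3594 s + 0.7153.
So ω_n = √0.7153 = 0.846 rad/s and ζ = 0.3594/(2·0.846) = 0.212.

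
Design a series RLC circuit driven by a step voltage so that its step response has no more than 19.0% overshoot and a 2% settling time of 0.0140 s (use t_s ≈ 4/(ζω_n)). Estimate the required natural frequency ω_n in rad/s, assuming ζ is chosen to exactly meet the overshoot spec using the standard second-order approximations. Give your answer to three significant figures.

ζ = −ln(OS)/√(π² + (ln OS)²). With OS = 0.190, ln OS = −1.661 and ζ = 1.661/3.554 = 0.467.
From t_s ≈ 4/(ζω_n): ω_n = 4/(ζ·t_s) = 4/(0.467·0.0140) = 611 rad/s.

ω_n ≈ 611 rad/s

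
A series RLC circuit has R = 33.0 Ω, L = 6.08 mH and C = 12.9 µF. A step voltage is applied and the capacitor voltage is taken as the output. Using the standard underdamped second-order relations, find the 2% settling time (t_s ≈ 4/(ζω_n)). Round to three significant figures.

For a series RLC circuit (capacitor voltage as output), ω_n = 1/√(LC) = 1/√(6.08 mH · 12.9 µF) = 3570 rad/s.
ζ = (R/2)·√(C/L) = (33.0/2)·√(12.9 µF/6.08 mH) = 0.760.
t_s ≈ 4/(ζω_n) = 0.00147 s.

t_s ≈ 0.00147 s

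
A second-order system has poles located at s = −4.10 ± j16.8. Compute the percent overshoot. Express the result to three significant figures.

%OS ≈ 46.5%

|pole| = ω_n = √(4.10² + 16.8²) = 17.3 rad/s; ζ = cos θ = σ/ω_n = 0.237.
%OS = 100 e^{−πζ/√(1−ζ²)} with ζ = 0.237 gives 46.5%.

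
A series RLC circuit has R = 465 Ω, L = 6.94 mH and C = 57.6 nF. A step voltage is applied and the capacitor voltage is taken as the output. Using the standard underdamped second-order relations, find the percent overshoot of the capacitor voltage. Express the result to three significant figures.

For a series RLC circuit (capacitor voltage as output), ω_n = 1/√(LC) = 1/√(6.94 mH · 57.6 nF) = 50000 rad/s.
ζ = (R/2)·√(C/L) = (465/2)·√(57.6 nF/6.94 mH) = 0.670.
Overshoot: exp(−π·0.670/√(1−0.670²)) = 0.0588, i.e. 5.88%.

%OS ≈ 5.88%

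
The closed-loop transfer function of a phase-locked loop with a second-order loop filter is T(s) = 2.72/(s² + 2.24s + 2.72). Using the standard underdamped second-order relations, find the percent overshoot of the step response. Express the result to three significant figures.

%OS ≈ 5.47%

ω_n = √2.72 = 1.65 rad/s; ζ = 2.24/(2·1.65) = 0.679.
%OS = 100·exp(−πζ/√(1−ζ²)) = 5.47%.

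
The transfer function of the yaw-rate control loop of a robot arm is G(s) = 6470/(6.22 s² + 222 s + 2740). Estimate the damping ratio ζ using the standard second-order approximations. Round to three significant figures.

Dividing through by 6.22: denominator becomes s² + 35.69 s + 440.5.
So ω_n = √440.5 = 21.0 rad/s and ζ = 35.69/(2·21.0) = 0.850.

ζ ≈ 0.850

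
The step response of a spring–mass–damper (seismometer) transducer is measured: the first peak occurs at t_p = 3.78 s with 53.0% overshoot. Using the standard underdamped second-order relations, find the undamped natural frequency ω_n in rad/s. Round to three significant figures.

ω_n ≈ 0.848 rad/s

The overshoot fixes ζ = −ln(OS)/√(π²+ln²(OS)) = 0.198.
From t_p = π/ω_d, ω_d = π/3.78 = 0.831 rad/s, so ω_n = ω_d/√(1−ζ²) = 0.848 rad/s.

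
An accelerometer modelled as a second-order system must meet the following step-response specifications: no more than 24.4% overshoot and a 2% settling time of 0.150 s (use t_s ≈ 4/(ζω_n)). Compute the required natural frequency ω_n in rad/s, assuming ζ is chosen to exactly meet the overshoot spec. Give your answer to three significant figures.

From %OS = 100·exp(−πζ/√(1−ζ²)), invert to get ζ = −ln(OS)/√(π² + ln²(OS)) with OS = 0.244.
−ln 0.244 = 1.411, so ζ = 1.411/√(π² + 1.990) = 0.410.
From t_s ≈ 4/(ζω_n): ω_n = 4/(ζ·t_s) = 4/(0.410·0.150) = 65.1 rad/s.

ω_n ≈ 65.1 rad/s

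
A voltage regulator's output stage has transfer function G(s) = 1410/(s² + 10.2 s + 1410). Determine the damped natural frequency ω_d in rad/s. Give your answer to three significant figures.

ω_d ≈ 37.2 rad/s

Matching coefficients with s² + 2ζω_n s + ω_n² gives ω_n² = 1410 ⇒ ω_n = 37.5 rad/s, and ζ = 10.2/(2ω_n) = 0.136.
The damped frequency ω_d = ω_n√(1−ζ²) = 37.2 rad/s.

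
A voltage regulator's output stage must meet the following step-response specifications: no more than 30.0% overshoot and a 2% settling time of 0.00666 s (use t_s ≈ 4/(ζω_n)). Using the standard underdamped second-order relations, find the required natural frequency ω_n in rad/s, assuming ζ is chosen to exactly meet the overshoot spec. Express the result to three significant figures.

From %OS = 100·exp(−πζ/√(1−ζ²)), invert to get ζ = −ln(OS)/√(π² + ln²(OS)) with OS = 0.300.
−ln 0.300 = 1.204, so ζ = 1.204/√(π² + 1.450) = 0.358.
From t_s ≈ 4/(ζω_n): ω_n = 4/(ζ·t_s) = 4/(0.358·0.00666) = 1680 rad/s.

ω_n ≈ 1680 rad/s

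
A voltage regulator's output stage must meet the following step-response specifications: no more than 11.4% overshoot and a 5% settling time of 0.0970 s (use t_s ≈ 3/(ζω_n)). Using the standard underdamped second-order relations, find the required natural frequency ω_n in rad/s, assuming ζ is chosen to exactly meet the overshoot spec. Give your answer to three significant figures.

ω_n ≈ 54.4 rad/s

Inverting the overshoot relation: ζ = |ln 0.114|/√(π² + ln²0.114) = 0.569.
From t_s ≈ 3/(ζω_n): ω_n = 3/(ζ·t_s) = 3/(0.569·0.0970) = 54.4 rad/s.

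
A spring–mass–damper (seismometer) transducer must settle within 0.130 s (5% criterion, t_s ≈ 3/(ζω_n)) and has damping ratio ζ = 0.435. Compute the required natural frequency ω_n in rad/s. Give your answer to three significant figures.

ω_n ≈ 53.1 rad/s

Rearranging t_s ≈ 3/(ζω_n) gives ω_n = 3/(ζ·t_s) = 3/(0.435 × 0.130) = 53.1 rad/s.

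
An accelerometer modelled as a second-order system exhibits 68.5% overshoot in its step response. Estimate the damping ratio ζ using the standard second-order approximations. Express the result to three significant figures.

ζ = −ln(OS)/√(π² + (ln OS)²). With OS = 0.685, ln OS = −0.3783 and ζ = 0.3783/3.164 = 0.120.

ζ ≈ 0.120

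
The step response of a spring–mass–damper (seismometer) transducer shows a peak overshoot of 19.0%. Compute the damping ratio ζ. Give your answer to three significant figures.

ζ ≈ 0.467

ζ = −ln(OS)/√(π² + (ln OS)²). With OS = 0.190, ln OS = −1.661 and ζ = 1.661/3.554 = 0.467.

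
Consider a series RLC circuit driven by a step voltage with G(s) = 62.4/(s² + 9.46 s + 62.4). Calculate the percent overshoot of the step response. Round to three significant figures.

%OS ≈ 9.55%

Comparing the denominator to s² + 2ζω_n s + ω_n²: ω_n = √62.4 = 7.90 rad/s, and 2ζω_n = 9.46 so ζ = 9.46/(2·7.90) = 0.599.
%OS = 100 e^{−πζ/√(1−ζ²)} with ζ = 0.599 gives 9.55%.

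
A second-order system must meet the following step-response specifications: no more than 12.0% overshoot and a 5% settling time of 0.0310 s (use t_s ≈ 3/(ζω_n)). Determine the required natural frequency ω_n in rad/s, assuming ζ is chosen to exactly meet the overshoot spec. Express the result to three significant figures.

ω_n ≈ 173 rad/s

Inverting the overshoot relation: ζ = |ln 0.120|/√(π² + ln²0.120) = 0.559.
Then ω_n = 3/(ζ t_s) = 3/(0.559 × 0.0310) = 173 rad/s.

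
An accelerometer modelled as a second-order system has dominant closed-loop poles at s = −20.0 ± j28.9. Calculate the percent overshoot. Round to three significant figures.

The poles are at −σ ± jω_d with σ = 20.0 and ω_d = 28.9, so ω_n = √(σ²+ω_d²) = 35.1 rad/s and ζ = σ/ω_n = 0.569.
%OS = 100 e^{−πζ/√(1−ζ²)} with ζ = 0.569 gives 11.4%.

%OS ≈ 11.4%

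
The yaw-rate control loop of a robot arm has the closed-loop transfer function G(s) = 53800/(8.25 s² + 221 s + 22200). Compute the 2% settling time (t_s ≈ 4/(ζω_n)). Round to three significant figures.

t_s ≈ 0.299 s

Dividing through by 8.25: denominator becomes s² + 26.79 s + 2691.
So ω_n = √2691 = 51.9 rad/s and ζ = 26.79/(2·51.9) = 0.258.
t_s ≈ 4/(ζω_n) = 0.299 s.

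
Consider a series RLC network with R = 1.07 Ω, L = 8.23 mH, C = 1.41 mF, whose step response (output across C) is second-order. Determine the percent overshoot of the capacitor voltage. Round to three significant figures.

For a series RLC circuit (capacitor voltage as output), ω_n = 1/√(LC) = 1/√(8.23 mH · 1.41 mF) = 294 rad/s.
ζ = (R/2)·√(C/L) = (1.07/2)·√(1.41 mF/8.23 mH) = 0.221.
%OS = 100·exp(−πζ/√(1−ζ²)) = 49.0%.

%OS ≈ 49.0%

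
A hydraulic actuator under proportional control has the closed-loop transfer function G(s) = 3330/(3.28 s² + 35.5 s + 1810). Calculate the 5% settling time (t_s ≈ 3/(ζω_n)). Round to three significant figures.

Dividing through by 3.28: denominator becomes s² + 10.82 s + 551.8.
So ω_n = √551.8 = 23.5 rad/s and ζ = 10.82/(2·23.5) = 0.230.
t_s ≈ 3/(ζω_n) = 0.554 s.

t_s ≈ 0.554 s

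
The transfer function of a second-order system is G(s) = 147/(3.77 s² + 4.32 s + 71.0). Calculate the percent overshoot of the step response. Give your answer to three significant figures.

Dividing through by 3.77: denominator becomes s² + 1.146 s + 18.83.
So ω_n = √18.83 = 4.34 rad/s and ζ = 1.146/(2·4.34) = 0.132.
%OS = 100·exp(−πζ/√(1−ζ²)) = 65.8%.

%OS ≈ 65.8%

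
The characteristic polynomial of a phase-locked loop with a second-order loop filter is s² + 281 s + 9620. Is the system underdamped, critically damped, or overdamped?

overdamped

a² − 4b = 40000 > 0 (two distinct real roots); the system is overdamped.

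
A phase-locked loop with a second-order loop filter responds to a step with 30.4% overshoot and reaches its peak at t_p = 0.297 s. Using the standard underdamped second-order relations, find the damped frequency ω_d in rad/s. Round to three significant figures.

t_p = π/ω_d, so ω_d = π/0.297 = 10.6 rad/s.

ω_d ≈ 10.6 rad/s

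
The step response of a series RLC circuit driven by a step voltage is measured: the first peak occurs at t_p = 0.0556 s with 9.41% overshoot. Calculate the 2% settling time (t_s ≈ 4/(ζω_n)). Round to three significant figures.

The overshoot fixes ζ = −ln(OS)/√(π²+ln²(OS)) = 0.601.
t_p = π/ω_d ⇒ ω_d = 56.5 rad/s; then ω_n = ω_d/√(1−ζ²) = 70.7 rad/s.
t_s ≈ 4/(ζω_n) = 4/(0.601·70.7) = 0.0941 s.

t_s ≈ 0.0941 s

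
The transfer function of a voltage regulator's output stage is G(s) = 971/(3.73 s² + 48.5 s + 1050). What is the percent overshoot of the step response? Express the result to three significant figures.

%OS ≈ 26.7%

Dividing through by 3.73: denominator becomes s² + 13.00 s + 281.5.
So ω_n = √281.5 = 16.8 rad/s and ζ = 13.00/(2·16.8) = 0.387.
Overshoot: exp(−π·0.387/√(1−0.387²)) = 0.267, i.e. 26.7%.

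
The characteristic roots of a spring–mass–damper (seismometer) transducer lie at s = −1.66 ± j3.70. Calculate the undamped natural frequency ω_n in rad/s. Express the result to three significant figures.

ω_n ≈ 4.06 rad/s

With σ = 1.66, ω_d = 3.70: ω_n = √(σ²+ω_d²) = 4.06 rad/s, ζ = σ/ω_n = 0.409.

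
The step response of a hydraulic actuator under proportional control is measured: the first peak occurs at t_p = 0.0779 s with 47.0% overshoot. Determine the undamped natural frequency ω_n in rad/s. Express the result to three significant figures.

From the overshoot, ζ = −ln(OS)/√(π²+ln²(OS)) = 0.234.
t_p = π/ω_d ⇒ ω_d = 40.3 rad/s; then ω_n = ω_d/√(1−ζ²) = 41.5 rad/s.

ω_n ≈ 41.5 rad/s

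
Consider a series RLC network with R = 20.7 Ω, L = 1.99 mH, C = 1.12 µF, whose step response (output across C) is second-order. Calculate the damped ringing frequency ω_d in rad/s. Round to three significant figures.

ω_d ≈ 20500 rad/s

For a series RLC circuit (capacitor voltage as output), ω_n = 1/√(LC) = 1/√(1.99 mH · 1.12 µF) = 21200 rad/s.
ζ = (R/2)·√(C/L) = (20.7/2)·√(1.12 µF/1.99 mH) = 0.246.
ω_d = ω_n√(1−ζ²) = 20500 rad/s.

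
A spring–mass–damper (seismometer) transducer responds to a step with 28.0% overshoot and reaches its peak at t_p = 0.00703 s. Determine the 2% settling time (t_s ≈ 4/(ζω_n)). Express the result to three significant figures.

From the overshoot, ζ = −ln(OS)/√(π²+ln²(OS)) = 0.376.
t_p = π/ω_d ⇒ ω_d = 447 rad/s; then ω_n = ω_d/√(1−ζ²) = 482 rad/s.
t_s ≈ 4/(ζω_n) = 4/(0.376·482) = 0.0221 s.

t_s ≈ 0.0221 s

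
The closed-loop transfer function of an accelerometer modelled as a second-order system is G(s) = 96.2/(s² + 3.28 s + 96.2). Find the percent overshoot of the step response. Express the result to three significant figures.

%OS ≈ 58.7%

ω_n = √96.2 = 9.81 rad/s; ζ = 3.28/(2·9.81) = 0.167.
%OS = 100·exp(−πζ/√(1−ζ²)) = 58.7%.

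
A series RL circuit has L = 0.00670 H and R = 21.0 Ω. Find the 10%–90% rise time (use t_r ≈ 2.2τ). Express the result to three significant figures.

τ = L/R = 0.00670/21.0 = 0.000319 s.
t_r ≈ 2.2τ = 0.000702 s.

t_r ≈ 0.000702 s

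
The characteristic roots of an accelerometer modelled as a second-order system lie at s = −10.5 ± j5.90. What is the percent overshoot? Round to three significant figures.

|pole| = ω_n = √(10.5² + 5.90²) = 12.0 rad/s; ζ = cos θ = σ/ω_n = 0.872.
%OS = 100·exp(−πζ/√(1−ζ²)) = 0.373%.

%OS ≈ 0.373%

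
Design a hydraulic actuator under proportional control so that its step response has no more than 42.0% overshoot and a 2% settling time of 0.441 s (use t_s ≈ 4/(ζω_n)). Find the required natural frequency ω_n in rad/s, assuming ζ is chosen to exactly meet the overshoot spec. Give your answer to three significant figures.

ω_n ≈ 34.1 rad/s

From %OS = 100·exp(−πζ/√(1−ζ²)), invert to get ζ = −ln(OS)/√(π² + ln²(OS)) with OS = 0.420.
−ln 0.420 = 0.8675, so ζ = 0.8675/√(π² + 0.7526) = 0.266.
From t_s ≈ 4/(ζω_n): ω_n = 4/(ζ·t_s) = 4/(0.266·0.441) = 34.1 rad/s.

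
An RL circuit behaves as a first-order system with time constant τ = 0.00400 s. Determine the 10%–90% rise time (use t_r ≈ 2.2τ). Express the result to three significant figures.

t_r ≈ 2.2τ = 0.00880 s.

t_r ≈ 0.00880 s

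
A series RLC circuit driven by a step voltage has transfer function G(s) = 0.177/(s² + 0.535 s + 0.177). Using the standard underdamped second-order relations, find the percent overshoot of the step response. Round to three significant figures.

Comparing the denominator to s² + 2ζω_n s + ω_n²: ω_n = √0.177 = 0.421 rad/s, and 2ζω_n = 0.535 so ζ = 0.535/(2·0.421) = 0.636.
%OS = 100 e^{−πζ/√(1−ζ²)} with ζ = 0.636 gives 7.52%.

%OS ≈ 7.52%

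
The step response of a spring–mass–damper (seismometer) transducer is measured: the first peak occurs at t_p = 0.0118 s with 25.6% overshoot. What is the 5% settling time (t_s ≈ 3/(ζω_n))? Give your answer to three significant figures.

From the overshoot, ζ = −ln(OS)/√(π²+ln²(OS)) = 0.398.
t_p = π/ω_d ⇒ ω_d = 266 rad/s; then ω_n = ω_d/√(1−ζ²) = 290 rad/s.
t_s ≈ 3/(ζω_n) = 3/(0.398·290) = 0.0260 s.

t_s ≈ 0.0260 s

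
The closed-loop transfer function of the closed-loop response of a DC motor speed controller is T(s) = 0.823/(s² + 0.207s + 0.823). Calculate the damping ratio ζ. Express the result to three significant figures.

Comparing the denominator to s² + 2ζω_n s + ω_n²: ω_n = √0.823 = 0.907 rad/s, and 2ζω_n = 0.207 so ζ = 0.207/(2·0.907) = 0.114.

ζ ≈ 0.114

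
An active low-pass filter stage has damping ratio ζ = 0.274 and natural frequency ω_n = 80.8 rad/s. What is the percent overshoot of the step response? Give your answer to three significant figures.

%OS ≈ 40.9%

For an underdamped second-order system, %OS = 100·exp(−πζ/√(1−ζ²)).
πζ/√(1−ζ²) = π·0.274/√(1−0.0751) = 0.8951, so %OS = 100·e^(−0.8951) = 40.9%.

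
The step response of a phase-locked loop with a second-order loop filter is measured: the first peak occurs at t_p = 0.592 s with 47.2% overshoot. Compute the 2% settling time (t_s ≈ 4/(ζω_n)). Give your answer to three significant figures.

ζ from %OS: ζ = |ln 0.472|/√(π²+ln²0.472) = 0.232.
t_p = π/ω_d ⇒ ω_d = 5.31 rad/s; then ω_n = ω_d/√(1−ζ²) = 5.46 rad/s.
t_s ≈ 4/(ζω_n) = 4/(0.232·5.46) = 3.15 s.

t_s ≈ 3.15 s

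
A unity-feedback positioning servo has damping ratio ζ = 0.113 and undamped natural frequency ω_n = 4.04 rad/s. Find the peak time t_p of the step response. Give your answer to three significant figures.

The damped frequency is ω_d = ω_n√(1−ζ²) = 4.04·√(1−0.0128) = 4.01 rad/s.
Peak time t_p = π/ω_d = π/4.01 = 0.783 s.

t_p ≈ 0.783 s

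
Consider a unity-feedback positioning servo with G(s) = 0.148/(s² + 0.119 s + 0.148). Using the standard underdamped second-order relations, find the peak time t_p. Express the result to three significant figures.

t_p ≈ 8.27 s

ω_n = √0.148 = 0.385 rad/s; ζ = 0.119/(2·0.385) = 0.155.
ω_d = 0.385·√(1 − 0.155²) = 0.380 rad/s. Then t_p = π/ω_d = 8.27 s.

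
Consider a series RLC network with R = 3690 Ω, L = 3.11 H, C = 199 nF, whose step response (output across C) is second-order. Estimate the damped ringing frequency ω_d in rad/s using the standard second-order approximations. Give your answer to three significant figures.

ω_d ≈ 1120 rad/s

For a series RLC circuit (capacitor voltage as output), ω_n = 1/√(LC) = 1/√(3.11 H · 199 nF) = 1270 rad/s.
ζ = (R/2)·√(C/L) = (3690/2)·√(199 nF/3.11 H) = 0.467.
ω_d = ω_n√(1−ζ²) = 1120 rad/s.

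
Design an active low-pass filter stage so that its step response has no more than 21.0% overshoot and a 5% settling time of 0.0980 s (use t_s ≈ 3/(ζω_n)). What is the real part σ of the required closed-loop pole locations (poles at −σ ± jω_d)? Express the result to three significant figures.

The settling-time spec alone fixes σ = ζω_n = 3/t_s = 3/0.0980 = 30.6.
(Overshoot then fixes ζ = 0.445 and hence ω_d = σ·√(1−ζ²)/ζ = 61.6 rad/s.)

σ ≈ 30.6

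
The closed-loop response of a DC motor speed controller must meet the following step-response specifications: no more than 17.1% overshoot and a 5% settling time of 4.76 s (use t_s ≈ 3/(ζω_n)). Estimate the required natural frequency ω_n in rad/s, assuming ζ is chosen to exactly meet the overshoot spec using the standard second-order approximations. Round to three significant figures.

Inverting the overshoot relation: ζ = |ln 0.171|/√(π² + ln²0.171) = 0.490.
Then ω_n = 3/(ζ t_s) = 3/(0.490 × 4.76) = 1.29 rad/s.

ω_n ≈ 1.29 rad/s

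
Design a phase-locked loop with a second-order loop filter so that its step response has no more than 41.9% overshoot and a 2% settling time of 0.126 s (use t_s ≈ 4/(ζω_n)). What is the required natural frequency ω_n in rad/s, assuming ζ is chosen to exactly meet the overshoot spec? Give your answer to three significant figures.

Inverting the overshoot relation: ζ = |ln 0.419|/√(π² + ln²0.419) = 0.267.
Then ω_n = 4/(ζ t_s) = 4/(0.267 × 0.126) = 119 rad/s.

ω_n ≈ 119 rad/s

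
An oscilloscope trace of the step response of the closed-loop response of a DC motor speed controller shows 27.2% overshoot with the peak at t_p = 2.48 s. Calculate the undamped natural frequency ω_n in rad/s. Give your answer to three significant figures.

From the overshoot, ζ = −ln(OS)/√(π²+ln²(OS)) = 0.383.
From t_p = π/ω_d, ω_d = π/2.48 = 1.27 rad/s, so ω_n = ω_d/√(1−ζ²) = 1.37 rad/s.

ω_n ≈ 1.37 rad/s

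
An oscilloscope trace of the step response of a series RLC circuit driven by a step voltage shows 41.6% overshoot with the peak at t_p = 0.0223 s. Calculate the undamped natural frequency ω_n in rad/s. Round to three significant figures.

ω_n ≈ 146 rad/s

The overshoot fixes ζ = −ln(OS)/√(π²+ln²(OS)) = 0.269.
t_p = π/ω_d ⇒ ω_d = 141 rad/s; then ω_n = ω_d/√(1−ζ²) = 146 rad/s.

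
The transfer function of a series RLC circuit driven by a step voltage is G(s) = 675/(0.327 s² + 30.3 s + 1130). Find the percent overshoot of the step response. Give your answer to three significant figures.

Dividing through by 0.327: denominator becomes s² + 92.66 s + 3456.
So ω_n = √3456 = 58.8 rad/s and ζ = 92.66/(2·58.8) = 0.788.
%OS = 100·exp(−πζ/√(1−ζ²)) = 1.79%.

%OS ≈ 1.79%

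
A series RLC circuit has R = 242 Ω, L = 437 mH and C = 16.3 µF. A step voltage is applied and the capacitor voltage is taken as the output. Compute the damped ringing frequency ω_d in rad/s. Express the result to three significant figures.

ω_d ≈ 252 rad/s

For a series RLC circuit (capacitor voltage as output), ω_n = 1/√(LC) = 1/√(437 mH · 16.3 µF) = 375 rad/s.
ζ = (R/2)·√(C/L) = (242/2)·√(16.3 µF/437 mH) = 0.739.
ω_d = 375·√(1 − 0.739²) = 252 rad/s.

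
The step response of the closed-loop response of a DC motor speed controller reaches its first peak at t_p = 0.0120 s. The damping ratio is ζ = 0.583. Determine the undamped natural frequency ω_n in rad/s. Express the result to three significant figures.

ω_n ≈ 322 rad/s

Peak time t_p = π/ω_d, so ω_d = π/t_p = π/0.0120 = 262 rad/s.
ω_n = ω_d/√(1−ζ²) = 262/√0.660 = 322 rad/s.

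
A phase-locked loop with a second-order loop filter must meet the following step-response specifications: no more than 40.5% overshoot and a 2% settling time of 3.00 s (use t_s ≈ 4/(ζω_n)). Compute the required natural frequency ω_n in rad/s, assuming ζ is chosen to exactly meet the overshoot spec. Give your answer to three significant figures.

ω_n ≈ 4.82 rad/s

ζ = −ln(OS)/√(π² + (ln OS)²). With OS = 0.405, ln OS = −0.9039 and ζ = 0.9039/3.269 = 0.276.
From t_s ≈ 4/(ζω_n): ω_n = 4/(ζ·t_s) = 4/(0.276·3.00) = 4.82 rad/s.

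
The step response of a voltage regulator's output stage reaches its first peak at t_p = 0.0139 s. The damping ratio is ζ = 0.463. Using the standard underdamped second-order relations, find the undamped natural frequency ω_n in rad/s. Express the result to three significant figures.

Peak time t_p = π/ω_d, so ω_d = π/t_p = π/0.0139 = 226 rad/s.
ω_n = ω_d/√(1−ζ²) = 226/√0.786 = 255 rad/s.

ω_n ≈ 255 rad/s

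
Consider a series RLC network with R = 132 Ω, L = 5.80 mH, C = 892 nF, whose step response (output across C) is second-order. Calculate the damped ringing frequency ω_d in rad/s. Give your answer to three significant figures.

For a series RLC circuit (capacitor voltage as output), ω_n = 1/√(LC) = 1/√(5.80 mH · 892 nF) = 13900 rad/s.
ζ = (R/2)·√(C/L) = (132/2)·√(892 nF/5.80 mH) = 0.818.
ω_d = ω_n√(1−ζ²) = 7990 rad/s.

ω_d ≈ 7990 rad/s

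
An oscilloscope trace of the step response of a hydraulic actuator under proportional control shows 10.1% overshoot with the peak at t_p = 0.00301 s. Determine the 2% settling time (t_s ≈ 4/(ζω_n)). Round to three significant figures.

t_s ≈ 0.00525 s

The overshoot fixes ζ = −ln(OS)/√(π²+ln²(OS)) = 0.589.
t_p = π/ω_d ⇒ ω_d = 1040 rad/s; then ω_n = ω_d/√(1−ζ²) = 1290 rad/s.
t_s ≈ 4/(ζω_n) = 4/(0.589·1290) = 0.00525 s.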